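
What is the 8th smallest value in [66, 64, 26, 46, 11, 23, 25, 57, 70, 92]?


Sort ascending: [11, 23, 25, 26, 46, 57, 64, 66, 70, 92]
The 8th element (1-indexed) is at index 7.
Value = 66
Final answer: 66


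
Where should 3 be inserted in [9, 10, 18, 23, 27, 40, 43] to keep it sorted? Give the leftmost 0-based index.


List is sorted: [9, 10, 18, 23, 27, 40, 43]
We need the leftmost position where 3 can be inserted, i.e. the first index whose element is >= 3 (or the end of the list if none is).
Binary search with low=0, high=7 (0-based indices):
  low=0, high=7, mid=3: a[3]=23 >= 3, so high = 3
  low=0, high=3, mid=1: a[1]=10 >= 3, so high = 1
  low=0, high=1, mid=0: a[0]=9 >= 3, so high = 0
Now low = high = 0, so the insertion index is 0.
Final answer: 0


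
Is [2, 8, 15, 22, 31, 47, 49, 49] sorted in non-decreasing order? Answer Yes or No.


Check consecutive pairs:
  2 <= 8? True
  8 <= 15? True
  15 <= 22? True
  22 <= 31? True
  31 <= 47? True
  47 <= 49? True
  49 <= 49? True
Every consecutive pair is in order, so the list is non-decreasing.
Final answer: Yes


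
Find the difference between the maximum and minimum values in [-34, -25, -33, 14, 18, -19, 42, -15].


Maximum value: 42
Minimum value: -34
Range = 42 - (-34) = 76
Final answer: 76


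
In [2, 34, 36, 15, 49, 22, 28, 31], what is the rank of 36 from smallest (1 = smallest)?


Sort ascending: [2, 15, 22, 28, 31, 34, 36, 49]
Find 36 in the sorted list.
36 is at position 7 (1-indexed).
Final answer: 7


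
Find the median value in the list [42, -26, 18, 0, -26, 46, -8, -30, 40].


First, sort the list: [-30, -26, -26, -8, 0, 18, 40, 42, 46]
The list has 9 elements (odd count).
The middle index is 4 (0-based), and the element there is 0.
Final answer: 0


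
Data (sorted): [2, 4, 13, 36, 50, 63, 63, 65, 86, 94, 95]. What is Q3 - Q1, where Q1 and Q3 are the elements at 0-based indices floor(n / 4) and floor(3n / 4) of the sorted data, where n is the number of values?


The data has n = 11 elements.
Q1 index = floor(11 / 4) = floor(2.75) = 2; Q3 index = floor(3 * 11 / 4) = floor(8.25) = 8
Q1 = element at index 2 = 13
Q3 = element at index 8 = 86
IQR = 86 - 13 = 73
Final answer: 73


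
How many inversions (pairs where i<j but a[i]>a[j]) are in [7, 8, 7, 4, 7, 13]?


For each element, count the later elements that are smaller than it:
  7 (index 0): smaller elements after it = [4] -> 1
  8 (index 1): smaller elements after it = [7, 4, 7] -> 3
  7 (index 2): smaller elements after it = [4] -> 1
  4 (index 3): smaller elements after it = [] -> 0
  7 (index 4): smaller elements after it = [] -> 0
Total inversions = 1 + 3 + 1 + 0 + 0 = 5
Final answer: 5


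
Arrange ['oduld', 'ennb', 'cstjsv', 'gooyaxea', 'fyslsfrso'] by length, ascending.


Compute lengths:
  'oduld' has length 5
  'ennb' has length 4
  'cstjsv' has length 6
  'gooyaxea' has length 8
  'fyslsfrso' has length 9
Lengths in increasing order: 4 < 5 < 6 < 8 < 9
Listing the words in that order gives the answer.
Final answer: ['ennb', 'oduld', 'cstjsv', 'gooyaxea', 'fyslsfrso']


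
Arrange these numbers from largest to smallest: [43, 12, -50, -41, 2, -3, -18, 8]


Original list: [43, 12, -50, -41, 2, -3, -18, 8]
Repeatedly take the largest remaining element:
  Remaining [43, 12, -50, -41, 2, -3, -18, 8] -> largest is 43
  Remaining [12, -50, -41, 2, -3, -18, 8] -> largest is 12
  Remaining [-50, -41, 2, -3, -18, 8] -> largest is 8
  Remaining [-50, -41, 2, -3, -18] -> largest is 2
  Remaining [-50, -41, -3, -18] -> largest is -3
  Remaining [-50, -41, -18] -> largest is -18
  Remaining [-50, -41] -> largest is -41
  Remaining [-50] -> largest is -50
Collecting the picks in order gives the descending list.
Final answer: [43, 12, 8, 2, -3, -18, -41, -50]


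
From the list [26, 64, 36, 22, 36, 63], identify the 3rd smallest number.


Sort ascending: [22, 26, 36, 36, 63, 64]
The 3rd element (1-indexed) is at index 2.
Value = 36
Final answer: 36


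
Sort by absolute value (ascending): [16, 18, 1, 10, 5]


Compute absolute values:
  |16| = 16
  |18| = 18
  |1| = 1
  |10| = 10
  |5| = 5
Absolute values in increasing order: 1 < 5 < 10 < 16 < 18
Listing the original numbers in that order gives the answer.
Final answer: [1, 5, 10, 16, 18]


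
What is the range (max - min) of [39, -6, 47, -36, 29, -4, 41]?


Maximum value: 47
Minimum value: -36
Range = 47 - (-36) = 83
Final answer: 83


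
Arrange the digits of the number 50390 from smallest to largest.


The number 50390 has digits: 5, 0, 3, 9, 0
Sorted: 0, 0, 3, 5, 9
Joining the sorted digits gives the result.
Final answer: 00359


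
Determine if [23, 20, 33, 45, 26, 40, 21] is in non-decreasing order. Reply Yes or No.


Check consecutive pairs:
  23 <= 20? False
  20 <= 33? True
  33 <= 45? True
  45 <= 26? False
  26 <= 40? True
  40 <= 21? False
3 consecutive pair(s) are out of order, so the list is not sorted.
Final answer: No


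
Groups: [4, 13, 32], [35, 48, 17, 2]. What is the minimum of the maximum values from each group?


Find max of each group:
  Group 1: [4, 13, 32] -> max = 32
  Group 2: [35, 48, 17, 2] -> max = 48
Maxes: [32, 48]
Minimum of maxes = 32
Final answer: 32


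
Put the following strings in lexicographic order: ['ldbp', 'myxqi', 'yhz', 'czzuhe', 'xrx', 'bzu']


Compare strings character by character (the first differing letter decides):
  'bzu' < 'czzuhe' since 'b' < 'c' at position 1
  'czzuhe' < 'ldbp' since 'c' < 'l' at position 1
  'ldbp' < 'myxqi' since 'l' < 'm' at position 1
  'myxqi' < 'xrx' since 'm' < 'x' at position 1
  'xrx' < 'yhz' since 'x' < 'y' at position 1
Chaining these comparisons gives the alphabetical order.
Final answer: ['bzu', 'czzuhe', 'ldbp', 'myxqi', 'xrx', 'yhz']


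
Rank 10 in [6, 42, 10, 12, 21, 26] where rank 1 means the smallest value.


Sort ascending: [6, 10, 12, 21, 26, 42]
Find 10 in the sorted list.
10 is at position 2 (1-indexed).
Final answer: 2


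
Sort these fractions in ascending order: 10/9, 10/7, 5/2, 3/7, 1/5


Convert to decimal for comparison:
  10/9 = 1.1111
  10/7 = 1.4286
  5/2 = 2.5
  3/7 = 0.4286
  1/5 = 0.2
Decimals in increasing order: 0.2 < 0.4286 < 1.1111 < 1.4286 < 2.5
Writing each back as its fraction gives the sorted order.
Final answer: 1/5, 3/7, 10/9, 10/7, 5/2


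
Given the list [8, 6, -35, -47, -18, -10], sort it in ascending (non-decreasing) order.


Original list: [8, 6, -35, -47, -18, -10]
Repeatedly take the smallest remaining element:
  Remaining [8, 6, -35, -47, -18, -10] -> smallest is -47
  Remaining [8, 6, -35, -18, -10] -> smallest is -35
  Remaining [8, 6, -18, -10] -> smallest is -18
  Remaining [8, 6, -10] -> smallest is -10
  Remaining [8, 6] -> smallest is 6
  Remaining [8] -> smallest is 8
Collecting the picks in order gives the sorted list.
Final answer: [-47, -35, -18, -10, 6, 8]


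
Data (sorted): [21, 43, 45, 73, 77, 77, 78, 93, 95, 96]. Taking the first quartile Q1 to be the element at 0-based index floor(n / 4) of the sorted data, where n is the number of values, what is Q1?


The list has n = 10 elements.
Q1 index = floor(10 / 4) = floor(2.5) = 2
Counting from index 0 in the sorted data, the element at index 2 is 45.
Final answer: 45


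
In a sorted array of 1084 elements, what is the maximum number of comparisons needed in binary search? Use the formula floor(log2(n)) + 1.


Binary search halves the search space each step.
Maximum comparisons = floor(log2(1084)) + 1
log2(1084) = 10.0821
floor(log2(1084)) = 10, so 10 + 1 = 11
Final answer: 11


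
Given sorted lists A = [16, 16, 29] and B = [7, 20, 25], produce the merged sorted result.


List A: [16, 16, 29]
List B: [7, 20, 25]
Repeatedly compare the front elements and take the smaller:
  16 vs 7 -> take 7
  16 vs 20 -> take 16
  16 vs 20 -> take 16
  29 vs 20 -> take 20
  29 vs 25 -> take 25
  B is exhausted; append the rest of A: [29]
Final answer: [7, 16, 16, 20, 25, 29]


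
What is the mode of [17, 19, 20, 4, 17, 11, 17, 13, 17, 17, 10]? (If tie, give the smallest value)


Count the frequency of each value:
  4 appears 1 time(s)
  10 appears 1 time(s)
  11 appears 1 time(s)
  13 appears 1 time(s)
  17 appears 5 time(s)
  19 appears 1 time(s)
  20 appears 1 time(s)
Maximum frequency is 5.
Only 17 reaches that frequency, so it is the mode.
Final answer: 17


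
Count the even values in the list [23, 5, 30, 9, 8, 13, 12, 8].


Check each element:
  23 is odd
  5 is odd
  30 is even
  9 is odd
  8 is even
  13 is odd
  12 is even
  8 is even
Evens: [30, 8, 12, 8]
Count of evens = 4
Final answer: 4


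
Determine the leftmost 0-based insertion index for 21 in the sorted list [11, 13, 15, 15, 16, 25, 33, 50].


List is sorted: [11, 13, 15, 15, 16, 25, 33, 50]
We need the leftmost position where 21 can be inserted, i.e. the first index whose element is >= 21 (or the end of the list if none is).
Binary search with low=0, high=8 (0-based indices):
  low=0, high=8, mid=4: a[4]=16 < 21, so low = 5
  low=5, high=8, mid=6: a[6]=33 >= 21, so high = 6
  low=5, high=6, mid=5: a[5]=25 >= 21, so high = 5
Now low = high = 5, so the insertion index is 5.
Final answer: 5


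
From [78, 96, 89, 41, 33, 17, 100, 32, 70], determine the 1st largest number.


Sort descending: [100, 96, 89, 78, 70, 41, 33, 32, 17]
The 1st element (1-indexed) is at index 0.
Value = 100
Final answer: 100


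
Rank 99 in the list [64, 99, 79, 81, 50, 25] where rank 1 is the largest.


Sort descending: [99, 81, 79, 64, 50, 25]
Find 99 in the sorted list.
99 is at position 1.
Final answer: 1


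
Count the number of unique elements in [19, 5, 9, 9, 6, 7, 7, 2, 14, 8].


List all unique values:
Distinct values: [2, 5, 6, 7, 8, 9, 14, 19]
Count = 8
Final answer: 8


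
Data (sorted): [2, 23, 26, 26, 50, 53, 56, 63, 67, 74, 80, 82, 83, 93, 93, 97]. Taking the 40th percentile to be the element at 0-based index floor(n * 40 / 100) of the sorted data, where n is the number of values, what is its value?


The dataset has n = 16 elements.
Index = floor(16 * 40 / 100) = floor(640 / 100) = floor(6.4) = 6
Counting from index 0 in the sorted data, the element at index 6 is 56.
Final answer: 56


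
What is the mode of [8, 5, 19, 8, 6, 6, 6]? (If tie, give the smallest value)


Count the frequency of each value:
  5 appears 1 time(s)
  6 appears 3 time(s)
  8 appears 2 time(s)
  19 appears 1 time(s)
Maximum frequency is 3.
Only 6 reaches that frequency, so it is the mode.
Final answer: 6


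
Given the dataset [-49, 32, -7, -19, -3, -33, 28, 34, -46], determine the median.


First, sort the list: [-49, -46, -33, -19, -7, -3, 28, 32, 34]
The list has 9 elements (odd count).
The middle index is 4 (0-based), and the element there is -7.
Final answer: -7


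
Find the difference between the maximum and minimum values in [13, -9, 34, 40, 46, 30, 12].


Maximum value: 46
Minimum value: -9
Range = 46 - (-9) = 55
Final answer: 55


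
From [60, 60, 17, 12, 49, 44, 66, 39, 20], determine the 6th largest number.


Sort descending: [66, 60, 60, 49, 44, 39, 20, 17, 12]
The 6th element (1-indexed) is at index 5.
Value = 39
Final answer: 39


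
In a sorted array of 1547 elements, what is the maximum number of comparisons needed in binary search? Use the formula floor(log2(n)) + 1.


Binary search halves the search space each step.
Maximum comparisons = floor(log2(1547)) + 1
log2(1547) = 10.5953
floor(log2(1547)) = 10, so 10 + 1 = 11
Final answer: 11


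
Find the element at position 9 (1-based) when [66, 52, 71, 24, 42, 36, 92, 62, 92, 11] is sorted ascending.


Sort ascending: [11, 24, 36, 42, 52, 62, 66, 71, 92, 92]
The 9th element (1-indexed) is at index 8.
Value = 92
Final answer: 92


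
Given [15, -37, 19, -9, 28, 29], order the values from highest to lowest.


Original list: [15, -37, 19, -9, 28, 29]
Repeatedly take the largest remaining element:
  Remaining [15, -37, 19, -9, 28, 29] -> largest is 29
  Remaining [15, -37, 19, -9, 28] -> largest is 28
  Remaining [15, -37, 19, -9] -> largest is 19
  Remaining [15, -37, -9] -> largest is 15
  Remaining [-37, -9] -> largest is -9
  Remaining [-37] -> largest is -37
Collecting the picks in order gives the descending list.
Final answer: [29, 28, 19, 15, -9, -37]


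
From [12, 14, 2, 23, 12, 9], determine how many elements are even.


Check each element:
  12 is even
  14 is even
  2 is even
  23 is odd
  12 is even
  9 is odd
Evens: [12, 14, 2, 12]
Count of evens = 4
Final answer: 4


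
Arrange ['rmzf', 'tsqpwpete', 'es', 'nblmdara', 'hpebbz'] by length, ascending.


Compute lengths:
  'rmzf' has length 4
  'tsqpwpete' has length 9
  'es' has length 2
  'nblmdara' has length 8
  'hpebbz' has length 6
Lengths in increasing order: 2 < 4 < 6 < 8 < 9
Listing the words in that order gives the answer.
Final answer: ['es', 'rmzf', 'hpebbz', 'nblmdara', 'tsqpwpete']


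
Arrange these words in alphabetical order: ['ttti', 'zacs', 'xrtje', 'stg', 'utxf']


Compare strings character by character (the first differing letter decides):
  'stg' < 'ttti' since 's' < 't' at position 1
  'ttti' < 'utxf' since 't' < 'u' at position 1
  'utxf' < 'xrtje' since 'u' < 'x' at position 1
  'xrtje' < 'zacs' since 'x' < 'z' at position 1
Chaining these comparisons gives the alphabetical order.
Final answer: ['stg', 'ttti', 'utxf', 'xrtje', 'zacs']


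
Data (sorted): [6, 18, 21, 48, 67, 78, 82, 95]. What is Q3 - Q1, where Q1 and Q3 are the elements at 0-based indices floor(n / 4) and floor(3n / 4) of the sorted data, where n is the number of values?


The data has n = 8 elements.
Q1 index = floor(8 / 4) = floor(2) = 2; Q3 index = floor(3 * 8 / 4) = floor(6) = 6
Q1 = element at index 2 = 21
Q3 = element at index 6 = 82
IQR = 82 - 21 = 61
Final answer: 61


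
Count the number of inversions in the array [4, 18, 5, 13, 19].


For each element, count the later elements that are smaller than it:
  4 (index 0): smaller elements after it = [] -> 0
  18 (index 1): smaller elements after it = [5, 13] -> 2
  5 (index 2): smaller elements after it = [] -> 0
  13 (index 3): smaller elements after it = [] -> 0
Total inversions = 0 + 2 + 0 + 0 = 2
Final answer: 2


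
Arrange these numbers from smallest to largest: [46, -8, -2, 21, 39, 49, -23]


Original list: [46, -8, -2, 21, 39, 49, -23]
Repeatedly take the smallest remaining element:
  Remaining [46, -8, -2, 21, 39, 49, -23] -> smallest is -23
  Remaining [46, -8, -2, 21, 39, 49] -> smallest is -8
  Remaining [46, -2, 21, 39, 49] -> smallest is -2
  Remaining [46, 21, 39, 49] -> smallest is 21
  Remaining [46, 39, 49] -> smallest is 39
  Remaining [46, 49] -> smallest is 46
  Remaining [49] -> smallest is 49
Collecting the picks in order gives the sorted list.
Final answer: [-23, -8, -2, 21, 39, 46, 49]


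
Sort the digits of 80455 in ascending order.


The number 80455 has digits: 8, 0, 4, 5, 5
Sorted: 0, 4, 5, 5, 8
Joining the sorted digits gives the result.
Final answer: 04558


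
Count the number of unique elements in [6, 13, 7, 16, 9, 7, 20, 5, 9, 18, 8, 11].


List all unique values:
Distinct values: [5, 6, 7, 8, 9, 11, 13, 16, 18, 20]
Count = 10
Final answer: 10


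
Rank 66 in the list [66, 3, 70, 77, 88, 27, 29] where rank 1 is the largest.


Sort descending: [88, 77, 70, 66, 29, 27, 3]
Find 66 in the sorted list.
66 is at position 4.
Final answer: 4


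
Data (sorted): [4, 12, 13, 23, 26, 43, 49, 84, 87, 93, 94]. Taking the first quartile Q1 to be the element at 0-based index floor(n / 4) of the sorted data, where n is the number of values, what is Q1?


The list has n = 11 elements.
Q1 index = floor(11 / 4) = floor(2.75) = 2
Counting from index 0 in the sorted data, the element at index 2 is 13.
Final answer: 13


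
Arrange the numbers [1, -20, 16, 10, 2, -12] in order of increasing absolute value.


Compute absolute values:
  |1| = 1
  |-20| = 20
  |16| = 16
  |10| = 10
  |2| = 2
  |-12| = 12
Absolute values in increasing order: 1 < 2 < 10 < 12 < 16 < 20
Listing the original numbers in that order gives the answer.
Final answer: [1, 2, 10, -12, 16, -20]


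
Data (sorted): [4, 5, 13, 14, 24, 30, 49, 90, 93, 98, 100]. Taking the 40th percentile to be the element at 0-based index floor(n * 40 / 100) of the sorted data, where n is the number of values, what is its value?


The dataset has n = 11 elements.
Index = floor(11 * 40 / 100) = floor(440 / 100) = floor(4.4) = 4
Counting from index 0 in the sorted data, the element at index 4 is 24.
Final answer: 24


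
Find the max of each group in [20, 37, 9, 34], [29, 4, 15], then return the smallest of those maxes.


Find max of each group:
  Group 1: [20, 37, 9, 34] -> max = 37
  Group 2: [29, 4, 15] -> max = 29
Maxes: [37, 29]
Minimum of maxes = 29
Final answer: 29


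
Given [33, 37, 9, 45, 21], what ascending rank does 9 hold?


Sort ascending: [9, 21, 33, 37, 45]
Find 9 in the sorted list.
9 is at position 1 (1-indexed).
Final answer: 1


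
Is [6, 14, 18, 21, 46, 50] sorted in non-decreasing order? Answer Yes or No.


Check consecutive pairs:
  6 <= 14? True
  14 <= 18? True
  18 <= 21? True
  21 <= 46? True
  46 <= 50? True
Every consecutive pair is in order, so the list is non-decreasing.
Final answer: Yes


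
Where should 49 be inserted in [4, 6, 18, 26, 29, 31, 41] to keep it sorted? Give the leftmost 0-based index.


List is sorted: [4, 6, 18, 26, 29, 31, 41]
We need the leftmost position where 49 can be inserted, i.e. the first index whose element is >= 49 (or the end of the list if none is).
Binary search with low=0, high=7 (0-based indices):
  low=0, high=7, mid=3: a[3]=26 < 49, so low = 4
  low=4, high=7, mid=5: a[5]=31 < 49, so low = 6
  low=6, high=7, mid=6: a[6]=41 < 49, so low = 7
Now low = high = 7, so the insertion index is 7.
Final answer: 7


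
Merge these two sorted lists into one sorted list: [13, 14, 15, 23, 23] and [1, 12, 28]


List A: [13, 14, 15, 23, 23]
List B: [1, 12, 28]
Repeatedly compare the front elements and take the smaller:
  13 vs 1 -> take 1
  13 vs 12 -> take 12
  13 vs 28 -> take 13
  14 vs 28 -> take 14
  15 vs 28 -> take 15
  23 vs 28 -> take 23
  23 vs 28 -> take 23
  A is exhausted; append the rest of B: [28]
Final answer: [1, 12, 13, 14, 15, 23, 23, 28]


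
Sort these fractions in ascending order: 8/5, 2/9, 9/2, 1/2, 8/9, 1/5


Convert to decimal for comparison:
  8/5 = 1.6
  2/9 = 0.2222
  9/2 = 4.5
  1/2 = 0.5
  8/9 = 0.8889
  1/5 = 0.2
Decimals in increasing order: 0.2 < 0.2222 < 0.5 < 0.8889 < 1.6 < 4.5
Writing each back as its fraction gives the sorted order.
Final answer: 1/5, 2/9, 1/2, 8/9, 8/5, 9/2


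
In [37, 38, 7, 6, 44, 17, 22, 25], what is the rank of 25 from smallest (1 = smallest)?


Sort ascending: [6, 7, 17, 22, 25, 37, 38, 44]
Find 25 in the sorted list.
25 is at position 5 (1-indexed).
Final answer: 5


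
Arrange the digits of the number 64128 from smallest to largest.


The number 64128 has digits: 6, 4, 1, 2, 8
Sorted: 1, 2, 4, 6, 8
Joining the sorted digits gives the result.
Final answer: 12468


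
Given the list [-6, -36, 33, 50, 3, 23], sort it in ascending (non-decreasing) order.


Original list: [-6, -36, 33, 50, 3, 23]
Repeatedly take the smallest remaining element:
  Remaining [-6, -36, 33, 50, 3, 23] -> smallest is -36
  Remaining [-6, 33, 50, 3, 23] -> smallest is -6
  Remaining [33, 50, 3, 23] -> smallest is 3
  Remaining [33, 50, 23] -> smallest is 23
  Remaining [33, 50] -> smallest is 33
  Remaining [50] -> smallest is 50
Collecting the picks in order gives the sorted list.
Final answer: [-36, -6, 3, 23, 33, 50]


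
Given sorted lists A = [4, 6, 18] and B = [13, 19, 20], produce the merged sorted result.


List A: [4, 6, 18]
List B: [13, 19, 20]
Repeatedly compare the front elements and take the smaller:
  4 vs 13 -> take 4
  6 vs 13 -> take 6
  18 vs 13 -> take 13
  18 vs 19 -> take 18
  A is exhausted; append the rest of B: [19, 20]
Final answer: [4, 6, 13, 18, 19, 20]


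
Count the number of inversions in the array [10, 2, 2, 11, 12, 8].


For each element, count the later elements that are smaller than it:
  10 (index 0): smaller elements after it = [2, 2, 8] -> 3
  2 (index 1): smaller elements after it = [] -> 0
  2 (index 2): smaller elements after it = [] -> 0
  11 (index 3): smaller elements after it = [8] -> 1
  12 (index 4): smaller elements after it = [8] -> 1
Total inversions = 3 + 0 + 0 + 1 + 1 = 5
Final answer: 5


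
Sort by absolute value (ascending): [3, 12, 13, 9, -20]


Compute absolute values:
  |3| = 3
  |12| = 12
  |13| = 13
  |9| = 9
  |-20| = 20
Absolute values in increasing order: 3 < 9 < 12 < 13 < 20
Listing the original numbers in that order gives the answer.
Final answer: [3, 9, 12, 13, -20]


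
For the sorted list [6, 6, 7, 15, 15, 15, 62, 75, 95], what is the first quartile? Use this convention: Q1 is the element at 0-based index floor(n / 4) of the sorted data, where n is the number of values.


The list has n = 9 elements.
Q1 index = floor(9 / 4) = floor(2.25) = 2
Counting from index 0 in the sorted data, the element at index 2 is 7.
Final answer: 7


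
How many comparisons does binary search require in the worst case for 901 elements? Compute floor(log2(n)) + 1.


Binary search halves the search space each step.
Maximum comparisons = floor(log2(901)) + 1
log2(901) = 9.8154
floor(log2(901)) = 9, so 9 + 1 = 10
Final answer: 10


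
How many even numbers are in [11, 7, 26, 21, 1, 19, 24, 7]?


Check each element:
  11 is odd
  7 is odd
  26 is even
  21 is odd
  1 is odd
  19 is odd
  24 is even
  7 is odd
Evens: [26, 24]
Count of evens = 2
Final answer: 2


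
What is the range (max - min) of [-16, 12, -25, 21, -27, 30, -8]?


Maximum value: 30
Minimum value: -27
Range = 30 - (-27) = 57
Final answer: 57


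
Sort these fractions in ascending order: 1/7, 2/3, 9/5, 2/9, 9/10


Convert to decimal for comparison:
  1/7 = 0.1429
  2/3 = 0.6667
  9/5 = 1.8
  2/9 = 0.2222
  9/10 = 0.9
Decimals in increasing order: 0.1429 < 0.2222 < 0.6667 < 0.9 < 1.8
Writing each back as its fraction gives the sorted order.
Final answer: 1/7, 2/9, 2/3, 9/10, 9/5


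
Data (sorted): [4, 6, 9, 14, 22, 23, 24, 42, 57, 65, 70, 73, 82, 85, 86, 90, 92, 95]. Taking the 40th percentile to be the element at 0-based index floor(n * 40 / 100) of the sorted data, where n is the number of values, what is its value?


The dataset has n = 18 elements.
Index = floor(18 * 40 / 100) = floor(720 / 100) = floor(7.2) = 7
Counting from index 0 in the sorted data, the element at index 7 is 42.
Final answer: 42


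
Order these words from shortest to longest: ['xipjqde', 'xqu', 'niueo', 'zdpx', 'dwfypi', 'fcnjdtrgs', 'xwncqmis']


Compute lengths:
  'xipjqde' has length 7
  'xqu' has length 3
  'niueo' has length 5
  'zdpx' has length 4
  'dwfypi' has length 6
  'fcnjdtrgs' has length 9
  'xwncqmis' has length 8
Lengths in increasing order: 3 < 4 < 5 < 6 < 7 < 8 < 9
Listing the words in that order gives the answer.
Final answer: ['xqu', 'zdpx', 'niueo', 'dwfypi', 'xipjqde', 'xwncqmis', 'fcnjdtrgs']


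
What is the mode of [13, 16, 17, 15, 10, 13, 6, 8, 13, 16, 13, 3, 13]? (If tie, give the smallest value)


Count the frequency of each value:
  3 appears 1 time(s)
  6 appears 1 time(s)
  8 appears 1 time(s)
  10 appears 1 time(s)
  13 appears 5 time(s)
  15 appears 1 time(s)
  16 appears 2 time(s)
  17 appears 1 time(s)
Maximum frequency is 5.
Only 13 reaches that frequency, so it is the mode.
Final answer: 13


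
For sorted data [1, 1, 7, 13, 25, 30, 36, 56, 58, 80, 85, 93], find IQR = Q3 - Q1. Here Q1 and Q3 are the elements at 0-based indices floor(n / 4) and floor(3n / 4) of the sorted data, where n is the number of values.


The data has n = 12 elements.
Q1 index = floor(12 / 4) = floor(3) = 3; Q3 index = floor(3 * 12 / 4) = floor(9) = 9
Q1 = element at index 3 = 13
Q3 = element at index 9 = 80
IQR = 80 - 13 = 67
Final answer: 67


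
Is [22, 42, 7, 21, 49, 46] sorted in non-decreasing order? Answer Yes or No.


Check consecutive pairs:
  22 <= 42? True
  42 <= 7? False
  7 <= 21? True
  21 <= 49? True
  49 <= 46? False
2 consecutive pair(s) are out of order, so the list is not sorted.
Final answer: No


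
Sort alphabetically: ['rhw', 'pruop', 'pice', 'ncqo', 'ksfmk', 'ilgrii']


Compare strings character by character (the first differing letter decides):
  'ilgrii' < 'ksfmk' since 'i' < 'k' at position 1
  'ksfmk' < 'ncqo' since 'k' < 'n' at position 1
  'ncqo' < 'pice' since 'n' < 'p' at position 1
  'pice' < 'pruop' since 'i' < 'r' at position 2
  'pruop' < 'rhw' since 'p' < 'r' at position 1
Chaining these comparisons gives the alphabetical order.
Final answer: ['ilgrii', 'ksfmk', 'ncqo', 'pice', 'pruop', 'rhw']


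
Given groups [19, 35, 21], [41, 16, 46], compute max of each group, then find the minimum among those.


Find max of each group:
  Group 1: [19, 35, 21] -> max = 35
  Group 2: [41, 16, 46] -> max = 46
Maxes: [35, 46]
Minimum of maxes = 35
Final answer: 35


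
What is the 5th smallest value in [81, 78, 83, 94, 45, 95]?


Sort ascending: [45, 78, 81, 83, 94, 95]
The 5th element (1-indexed) is at index 4.
Value = 94
Final answer: 94


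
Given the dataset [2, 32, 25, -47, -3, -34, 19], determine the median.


First, sort the list: [-47, -34, -3, 2, 19, 25, 32]
The list has 7 elements (odd count).
The middle index is 3 (0-based), and the element there is 2.
Final answer: 2


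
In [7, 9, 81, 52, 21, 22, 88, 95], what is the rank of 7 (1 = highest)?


Sort descending: [95, 88, 81, 52, 22, 21, 9, 7]
Find 7 in the sorted list.
7 is at position 8.
Final answer: 8


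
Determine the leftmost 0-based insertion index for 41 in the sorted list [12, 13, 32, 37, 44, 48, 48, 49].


List is sorted: [12, 13, 32, 37, 44, 48, 48, 49]
We need the leftmost position where 41 can be inserted, i.e. the first index whose element is >= 41 (or the end of the list if none is).
Binary search with low=0, high=8 (0-based indices):
  low=0, high=8, mid=4: a[4]=44 >= 41, so high = 4
  low=0, high=4, mid=2: a[2]=32 < 41, so low = 3
  low=3, high=4, mid=3: a[3]=37 < 41, so low = 4
Now low = high = 4, so the insertion index is 4.
Final answer: 4


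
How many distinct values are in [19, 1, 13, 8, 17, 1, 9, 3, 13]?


List all unique values:
Distinct values: [1, 3, 8, 9, 13, 17, 19]
Count = 7
Final answer: 7


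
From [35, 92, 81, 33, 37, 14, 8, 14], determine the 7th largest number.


Sort descending: [92, 81, 37, 35, 33, 14, 14, 8]
The 7th element (1-indexed) is at index 6.
Value = 14
Final answer: 14


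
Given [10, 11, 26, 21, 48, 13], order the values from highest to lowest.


Original list: [10, 11, 26, 21, 48, 13]
Repeatedly take the largest remaining element:
  Remaining [10, 11, 26, 21, 48, 13] -> largest is 48
  Remaining [10, 11, 26, 21, 13] -> largest is 26
  Remaining [10, 11, 21, 13] -> largest is 21
  Remaining [10, 11, 13] -> largest is 13
  Remaining [10, 11] -> largest is 11
  Remaining [10] -> largest is 10
Collecting the picks in order gives the descending list.
Final answer: [48, 26, 21, 13, 11, 10]


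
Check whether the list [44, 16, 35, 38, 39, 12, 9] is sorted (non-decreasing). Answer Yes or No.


Check consecutive pairs:
  44 <= 16? False
  16 <= 35? True
  35 <= 38? True
  38 <= 39? True
  39 <= 12? False
  12 <= 9? False
3 consecutive pair(s) are out of order, so the list is not sorted.
Final answer: No


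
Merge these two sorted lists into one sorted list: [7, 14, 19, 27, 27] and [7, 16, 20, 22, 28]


List A: [7, 14, 19, 27, 27]
List B: [7, 16, 20, 22, 28]
Repeatedly compare the front elements and take the smaller:
  7 vs 7 -> take 7
  14 vs 7 -> take 7
  14 vs 16 -> take 14
  19 vs 16 -> take 16
  19 vs 20 -> take 19
  27 vs 20 -> take 20
  27 vs 22 -> take 22
  27 vs 28 -> take 27
  27 vs 28 -> take 27
  A is exhausted; append the rest of B: [28]
Final answer: [7, 7, 14, 16, 19, 20, 22, 27, 27, 28]


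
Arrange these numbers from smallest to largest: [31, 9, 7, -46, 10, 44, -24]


Original list: [31, 9, 7, -46, 10, 44, -24]
Repeatedly take the smallest remaining element:
  Remaining [31, 9, 7, -46, 10, 44, -24] -> smallest is -46
  Remaining [31, 9, 7, 10, 44, -24] -> smallest is -24
  Remaining [31, 9, 7, 10, 44] -> smallest is 7
  Remaining [31, 9, 10, 44] -> smallest is 9
  Remaining [31, 10, 44] -> smallest is 10
  Remaining [31, 44] -> smallest is 31
  Remaining [44] -> smallest is 44
Collecting the picks in order gives the sorted list.
Final answer: [-46, -24, 7, 9, 10, 31, 44]


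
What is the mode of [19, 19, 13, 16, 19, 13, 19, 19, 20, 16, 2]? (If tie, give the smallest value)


Count the frequency of each value:
  2 appears 1 time(s)
  13 appears 2 time(s)
  16 appears 2 time(s)
  19 appears 5 time(s)
  20 appears 1 time(s)
Maximum frequency is 5.
Only 19 reaches that frequency, so it is the mode.
Final answer: 19


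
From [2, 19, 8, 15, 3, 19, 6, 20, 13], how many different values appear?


List all unique values:
Distinct values: [2, 3, 6, 8, 13, 15, 19, 20]
Count = 8
Final answer: 8


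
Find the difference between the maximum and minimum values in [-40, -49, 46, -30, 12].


Maximum value: 46
Minimum value: -49
Range = 46 - (-49) = 95
Final answer: 95


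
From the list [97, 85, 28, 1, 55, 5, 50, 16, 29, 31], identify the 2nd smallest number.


Sort ascending: [1, 5, 16, 28, 29, 31, 50, 55, 85, 97]
The 2nd element (1-indexed) is at index 1.
Value = 5
Final answer: 5


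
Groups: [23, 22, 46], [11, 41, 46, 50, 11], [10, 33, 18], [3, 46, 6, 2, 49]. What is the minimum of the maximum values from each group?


Find max of each group:
  Group 1: [23, 22, 46] -> max = 46
  Group 2: [11, 41, 46, 50, 11] -> max = 50
  Group 3: [10, 33, 18] -> max = 33
  Group 4: [3, 46, 6, 2, 49] -> max = 49
Maxes: [46, 50, 33, 49]
Minimum of maxes = 33
Final answer: 33


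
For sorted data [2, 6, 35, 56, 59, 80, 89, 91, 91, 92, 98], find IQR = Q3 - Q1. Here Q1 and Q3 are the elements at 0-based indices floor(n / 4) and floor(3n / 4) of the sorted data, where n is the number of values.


The data has n = 11 elements.
Q1 index = floor(11 / 4) = floor(2.75) = 2; Q3 index = floor(3 * 11 / 4) = floor(8.25) = 8
Q1 = element at index 2 = 35
Q3 = element at index 8 = 91
IQR = 91 - 35 = 56
Final answer: 56


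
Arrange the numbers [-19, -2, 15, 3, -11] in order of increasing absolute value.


Compute absolute values:
  |-19| = 19
  |-2| = 2
  |15| = 15
  |3| = 3
  |-11| = 11
Absolute values in increasing order: 2 < 3 < 11 < 15 < 19
Listing the original numbers in that order gives the answer.
Final answer: [-2, 3, -11, 15, -19]


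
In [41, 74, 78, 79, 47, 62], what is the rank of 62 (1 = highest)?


Sort descending: [79, 78, 74, 62, 47, 41]
Find 62 in the sorted list.
62 is at position 4.
Final answer: 4


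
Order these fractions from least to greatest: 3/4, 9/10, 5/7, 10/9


Convert to decimal for comparison:
  3/4 = 0.75
  9/10 = 0.9
  5/7 = 0.7143
  10/9 = 1.1111
Decimals in increasing order: 0.7143 < 0.75 < 0.9 < 1.1111
Writing each back as its fraction gives the sorted order.
Final answer: 5/7, 3/4, 9/10, 10/9


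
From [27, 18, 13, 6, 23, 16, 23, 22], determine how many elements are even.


Check each element:
  27 is odd
  18 is even
  13 is odd
  6 is even
  23 is odd
  16 is even
  23 is odd
  22 is even
Evens: [18, 6, 16, 22]
Count of evens = 4
Final answer: 4


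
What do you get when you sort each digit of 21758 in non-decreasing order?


The number 21758 has digits: 2, 1, 7, 5, 8
Sorted: 1, 2, 5, 7, 8
Joining the sorted digits gives the result.
Final answer: 12578


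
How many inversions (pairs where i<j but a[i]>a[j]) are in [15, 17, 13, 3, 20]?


For each element, count the later elements that are smaller than it:
  15 (index 0): smaller elements after it = [13, 3] -> 2
  17 (index 1): smaller elements after it = [13, 3] -> 2
  13 (index 2): smaller elements after it = [3] -> 1
  3 (index 3): smaller elements after it = [] -> 0
Total inversions = 2 + 2 + 1 + 0 = 5
Final answer: 5


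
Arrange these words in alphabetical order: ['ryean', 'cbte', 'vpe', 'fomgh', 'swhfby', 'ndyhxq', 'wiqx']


Compare strings character by character (the first differing letter decides):
  'cbte' < 'fomgh' since 'c' < 'f' at position 1
  'fomgh' < 'ndyhxq' since 'f' < 'n' at position 1
  'ndyhxq' < 'ryean' since 'n' < 'r' at position 1
  'ryean' < 'swhfby' since 'r' < 's' at position 1
  'swhfby' < 'vpe' since 's' < 'v' at position 1
  'vpe' < 'wiqx' since 'v' < 'w' at position 1
Chaining these comparisons gives the alphabetical order.
Final answer: ['cbte', 'fomgh', 'ndyhxq', 'ryean', 'swhfby', 'vpe', 'wiqx']


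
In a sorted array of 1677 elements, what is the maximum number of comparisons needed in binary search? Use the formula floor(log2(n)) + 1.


Binary search halves the search space each step.
Maximum comparisons = floor(log2(1677)) + 1
log2(1677) = 10.7117
floor(log2(1677)) = 10, so 10 + 1 = 11
Final answer: 11


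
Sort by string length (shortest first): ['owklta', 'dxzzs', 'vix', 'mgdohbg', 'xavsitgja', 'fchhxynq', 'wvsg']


Compute lengths:
  'owklta' has length 6
  'dxzzs' has length 5
  'vix' has length 3
  'mgdohbg' has length 7
  'xavsitgja' has length 9
  'fchhxynq' has length 8
  'wvsg' has length 4
Lengths in increasing order: 3 < 4 < 5 < 6 < 7 < 8 < 9
Listing the words in that order gives the answer.
Final answer: ['vix', 'wvsg', 'dxzzs', 'owklta', 'mgdohbg', 'fchhxynq', 'xavsitgja']


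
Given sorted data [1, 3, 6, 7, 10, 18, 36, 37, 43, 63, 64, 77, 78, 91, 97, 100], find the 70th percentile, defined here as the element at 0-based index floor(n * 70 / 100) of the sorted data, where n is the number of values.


The dataset has n = 16 elements.
Index = floor(16 * 70 / 100) = floor(1120 / 100) = floor(11.2) = 11
Counting from index 0 in the sorted data, the element at index 11 is 77.
Final answer: 77


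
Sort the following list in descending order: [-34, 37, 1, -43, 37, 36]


Original list: [-34, 37, 1, -43, 37, 36]
Repeatedly take the largest remaining element:
  Remaining [-34, 37, 1, -43, 37, 36] -> largest is 37
  Remaining [-34, 1, -43, 37, 36] -> largest is 37
  Remaining [-34, 1, -43, 36] -> largest is 36
  Remaining [-34, 1, -43] -> largest is 1
  Remaining [-34, -43] -> largest is -34
  Remaining [-43] -> largest is -43
Collecting the picks in order gives the descending list.
Final answer: [37, 37, 36, 1, -34, -43]


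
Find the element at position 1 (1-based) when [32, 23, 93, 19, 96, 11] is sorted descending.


Sort descending: [96, 93, 32, 23, 19, 11]
The 1st element (1-indexed) is at index 0.
Value = 96
Final answer: 96


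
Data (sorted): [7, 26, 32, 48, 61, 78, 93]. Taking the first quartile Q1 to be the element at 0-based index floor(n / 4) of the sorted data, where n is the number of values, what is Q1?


The list has n = 7 elements.
Q1 index = floor(7 / 4) = floor(1.75) = 1
Counting from index 0 in the sorted data, the element at index 1 is 26.
Final answer: 26


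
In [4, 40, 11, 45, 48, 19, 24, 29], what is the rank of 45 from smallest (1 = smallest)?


Sort ascending: [4, 11, 19, 24, 29, 40, 45, 48]
Find 45 in the sorted list.
45 is at position 7 (1-indexed).
Final answer: 7


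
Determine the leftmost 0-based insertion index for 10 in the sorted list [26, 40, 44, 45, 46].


List is sorted: [26, 40, 44, 45, 46]
We need the leftmost position where 10 can be inserted, i.e. the first index whose element is >= 10 (or the end of the list if none is).
Binary search with low=0, high=5 (0-based indices):
  low=0, high=5, mid=2: a[2]=44 >= 10, so high = 2
  low=0, high=2, mid=1: a[1]=40 >= 10, so high = 1
  low=0, high=1, mid=0: a[0]=26 >= 10, so high = 0
Now low = high = 0, so the insertion index is 0.
Final answer: 0


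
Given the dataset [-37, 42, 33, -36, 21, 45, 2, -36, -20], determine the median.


First, sort the list: [-37, -36, -36, -20, 2, 21, 33, 42, 45]
The list has 9 elements (odd count).
The middle index is 4 (0-based), and the element there is 2.
Final answer: 2


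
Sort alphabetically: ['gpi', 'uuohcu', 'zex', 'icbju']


Compare strings character by character (the first differing letter decides):
  'gpi' < 'icbju' since 'g' < 'i' at position 1
  'icbju' < 'uuohcu' since 'i' < 'u' at position 1
  'uuohcu' < 'zex' since 'u' < 'z' at position 1
Chaining these comparisons gives the alphabetical order.
Final answer: ['gpi', 'icbju', 'uuohcu', 'zex']


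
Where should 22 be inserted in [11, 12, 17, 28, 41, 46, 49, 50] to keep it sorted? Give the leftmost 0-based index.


List is sorted: [11, 12, 17, 28, 41, 46, 49, 50]
We need the leftmost position where 22 can be inserted, i.e. the first index whose element is >= 22 (or the end of the list if none is).
Binary search with low=0, high=8 (0-based indices):
  low=0, high=8, mid=4: a[4]=41 >= 22, so high = 4
  low=0, high=4, mid=2: a[2]=17 < 22, so low = 3
  low=3, high=4, mid=3: a[3]=28 >= 22, so high = 3
Now low = high = 3, so the insertion index is 3.
Final answer: 3


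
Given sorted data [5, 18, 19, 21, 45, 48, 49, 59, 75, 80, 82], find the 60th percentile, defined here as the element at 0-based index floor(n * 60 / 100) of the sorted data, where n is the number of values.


The dataset has n = 11 elements.
Index = floor(11 * 60 / 100) = floor(660 / 100) = floor(6.6) = 6
Counting from index 0 in the sorted data, the element at index 6 is 49.
Final answer: 49


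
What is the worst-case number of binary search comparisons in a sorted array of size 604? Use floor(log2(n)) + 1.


Binary search halves the search space each step.
Maximum comparisons = floor(log2(604)) + 1
log2(604) = 9.2384
floor(log2(604)) = 9, so 9 + 1 = 10
Final answer: 10


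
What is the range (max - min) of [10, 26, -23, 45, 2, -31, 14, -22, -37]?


Maximum value: 45
Minimum value: -37
Range = 45 - (-37) = 82
Final answer: 82


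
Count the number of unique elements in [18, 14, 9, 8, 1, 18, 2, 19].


List all unique values:
Distinct values: [1, 2, 8, 9, 14, 18, 19]
Count = 7
Final answer: 7


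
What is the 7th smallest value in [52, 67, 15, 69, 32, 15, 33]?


Sort ascending: [15, 15, 32, 33, 52, 67, 69]
The 7th element (1-indexed) is at index 6.
Value = 69
Final answer: 69


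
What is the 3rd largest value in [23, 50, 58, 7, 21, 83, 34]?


Sort descending: [83, 58, 50, 34, 23, 21, 7]
The 3rd element (1-indexed) is at index 2.
Value = 50
Final answer: 50


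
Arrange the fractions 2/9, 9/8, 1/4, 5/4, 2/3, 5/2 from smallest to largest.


Convert to decimal for comparison:
  2/9 = 0.2222
  9/8 = 1.125
  1/4 = 0.25
  5/4 = 1.25
  2/3 = 0.6667
  5/2 = 2.5
Decimals in increasing order: 0.2222 < 0.25 < 0.6667 < 1.125 < 1.25 < 2.5
Writing each back as its fraction gives the sorted order.
Final answer: 2/9, 1/4, 2/3, 9/8, 5/4, 5/2


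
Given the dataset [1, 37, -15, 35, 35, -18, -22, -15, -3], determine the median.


First, sort the list: [-22, -18, -15, -15, -3, 1, 35, 35, 37]
The list has 9 elements (odd count).
The middle index is 4 (0-based), and the element there is -3.
Final answer: -3


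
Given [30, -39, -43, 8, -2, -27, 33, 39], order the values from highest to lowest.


Original list: [30, -39, -43, 8, -2, -27, 33, 39]
Repeatedly take the largest remaining element:
  Remaining [30, -39, -43, 8, -2, -27, 33, 39] -> largest is 39
  Remaining [30, -39, -43, 8, -2, -27, 33] -> largest is 33
  Remaining [30, -39, -43, 8, -2, -27] -> largest is 30
  Remaining [-39, -43, 8, -2, -27] -> largest is 8
  Remaining [-39, -43, -2, -27] -> largest is -2
  Remaining [-39, -43, -27] -> largest is -27
  Remaining [-39, -43] -> largest is -39
  Remaining [-43] -> largest is -43
Collecting the picks in order gives the descending list.
Final answer: [39, 33, 30, 8, -2, -27, -39, -43]


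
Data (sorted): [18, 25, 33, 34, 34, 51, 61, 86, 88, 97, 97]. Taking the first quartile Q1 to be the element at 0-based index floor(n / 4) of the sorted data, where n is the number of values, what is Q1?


The list has n = 11 elements.
Q1 index = floor(11 / 4) = floor(2.75) = 2
Counting from index 0 in the sorted data, the element at index 2 is 33.
Final answer: 33
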